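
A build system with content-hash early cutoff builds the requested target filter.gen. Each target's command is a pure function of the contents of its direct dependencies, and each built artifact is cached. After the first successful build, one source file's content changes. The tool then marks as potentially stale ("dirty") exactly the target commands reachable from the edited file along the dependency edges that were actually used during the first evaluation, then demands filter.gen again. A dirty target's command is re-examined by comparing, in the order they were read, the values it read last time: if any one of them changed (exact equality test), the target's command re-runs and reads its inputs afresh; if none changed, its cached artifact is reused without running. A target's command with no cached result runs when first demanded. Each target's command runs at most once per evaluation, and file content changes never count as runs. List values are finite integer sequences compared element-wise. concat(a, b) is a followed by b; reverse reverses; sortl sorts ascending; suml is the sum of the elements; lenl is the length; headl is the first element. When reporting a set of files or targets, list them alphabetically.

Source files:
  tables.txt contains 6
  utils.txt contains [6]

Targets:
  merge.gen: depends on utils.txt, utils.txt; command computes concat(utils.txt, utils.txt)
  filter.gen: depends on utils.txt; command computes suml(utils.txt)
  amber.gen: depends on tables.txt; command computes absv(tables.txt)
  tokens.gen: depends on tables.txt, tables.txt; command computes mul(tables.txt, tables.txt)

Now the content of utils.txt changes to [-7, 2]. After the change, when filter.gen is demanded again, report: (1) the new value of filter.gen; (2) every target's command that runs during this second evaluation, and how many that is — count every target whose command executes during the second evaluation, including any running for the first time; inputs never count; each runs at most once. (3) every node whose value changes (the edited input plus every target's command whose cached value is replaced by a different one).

First evaluation (everything demanded from the output):
  filter.gen = suml([6]) = 6

Propagation after the edit:
  filter.gen: runs — utils.txt [6]->[-7, 2]; result -5.

New value of filter.gen: -5.
Target commands that run: filter.gen — 1 in total.
Values that change: filter.gen, utils.txt.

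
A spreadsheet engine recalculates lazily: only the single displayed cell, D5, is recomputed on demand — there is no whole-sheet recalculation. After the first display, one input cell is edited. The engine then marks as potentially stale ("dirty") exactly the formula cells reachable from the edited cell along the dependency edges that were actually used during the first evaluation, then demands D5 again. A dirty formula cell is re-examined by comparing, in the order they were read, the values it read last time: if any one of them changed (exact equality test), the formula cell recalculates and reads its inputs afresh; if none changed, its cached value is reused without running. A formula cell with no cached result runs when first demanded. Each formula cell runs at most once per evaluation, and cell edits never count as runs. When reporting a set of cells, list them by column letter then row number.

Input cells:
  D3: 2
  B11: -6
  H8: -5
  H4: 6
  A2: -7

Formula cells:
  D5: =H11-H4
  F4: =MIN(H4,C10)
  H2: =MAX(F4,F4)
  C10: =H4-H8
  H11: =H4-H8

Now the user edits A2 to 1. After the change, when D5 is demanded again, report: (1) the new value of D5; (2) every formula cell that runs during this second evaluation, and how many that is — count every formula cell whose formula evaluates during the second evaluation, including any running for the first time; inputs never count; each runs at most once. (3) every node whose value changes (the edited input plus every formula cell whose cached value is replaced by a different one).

First evaluation (everything demanded from the output):
  H11 = 6 - -5 = 11
  D5 = 11 - 6 = 5

Propagation after the edit:
  A2 feeds no computation that the output demands — nothing is marked dirty and nothing runs.

Key observation: A2 is never demanded by the output, so the edit triggers no recomputation at all.

New value of D5: 5.
Formula cells that run: none — 0 in total.
Values that change: A2.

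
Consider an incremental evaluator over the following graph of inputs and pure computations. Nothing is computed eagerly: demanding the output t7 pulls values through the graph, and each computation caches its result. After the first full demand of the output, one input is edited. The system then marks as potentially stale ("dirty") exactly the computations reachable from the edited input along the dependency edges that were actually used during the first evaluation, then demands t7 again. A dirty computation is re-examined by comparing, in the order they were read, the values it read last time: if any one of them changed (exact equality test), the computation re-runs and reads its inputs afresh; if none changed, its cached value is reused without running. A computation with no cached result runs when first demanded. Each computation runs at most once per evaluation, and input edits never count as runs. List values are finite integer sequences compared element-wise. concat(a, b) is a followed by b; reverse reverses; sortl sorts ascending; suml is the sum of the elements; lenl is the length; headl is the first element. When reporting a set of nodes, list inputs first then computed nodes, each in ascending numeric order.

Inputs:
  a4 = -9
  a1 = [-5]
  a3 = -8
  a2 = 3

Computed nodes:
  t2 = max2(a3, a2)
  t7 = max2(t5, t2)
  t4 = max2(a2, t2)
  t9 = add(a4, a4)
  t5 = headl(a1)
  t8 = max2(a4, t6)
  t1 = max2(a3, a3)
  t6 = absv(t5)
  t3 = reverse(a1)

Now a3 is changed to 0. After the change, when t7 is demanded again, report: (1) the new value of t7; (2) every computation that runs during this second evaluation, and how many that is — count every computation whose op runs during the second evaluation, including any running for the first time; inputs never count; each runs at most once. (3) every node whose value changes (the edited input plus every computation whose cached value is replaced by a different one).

Initial pass — values computed on the first demand:
  t2 = max2(-8, 3) = 3
  t5 = headl([-5]) = -5
  t7 = max2(-5, 3) = 3

Second demand — change propagation:
  t2: re-runs because a3 -8->0; new result 3 (unchanged).
  t7: re-examined; everything it read last time is the same (t5 unchanged, t2 unchanged) — cache 3 kept, no run.

The important point: t2 recomputes to an identical value, and the output ends up unchanged.

t7 now evaluates to 3.
Run set: t2 (1 run).
Changed values: a3.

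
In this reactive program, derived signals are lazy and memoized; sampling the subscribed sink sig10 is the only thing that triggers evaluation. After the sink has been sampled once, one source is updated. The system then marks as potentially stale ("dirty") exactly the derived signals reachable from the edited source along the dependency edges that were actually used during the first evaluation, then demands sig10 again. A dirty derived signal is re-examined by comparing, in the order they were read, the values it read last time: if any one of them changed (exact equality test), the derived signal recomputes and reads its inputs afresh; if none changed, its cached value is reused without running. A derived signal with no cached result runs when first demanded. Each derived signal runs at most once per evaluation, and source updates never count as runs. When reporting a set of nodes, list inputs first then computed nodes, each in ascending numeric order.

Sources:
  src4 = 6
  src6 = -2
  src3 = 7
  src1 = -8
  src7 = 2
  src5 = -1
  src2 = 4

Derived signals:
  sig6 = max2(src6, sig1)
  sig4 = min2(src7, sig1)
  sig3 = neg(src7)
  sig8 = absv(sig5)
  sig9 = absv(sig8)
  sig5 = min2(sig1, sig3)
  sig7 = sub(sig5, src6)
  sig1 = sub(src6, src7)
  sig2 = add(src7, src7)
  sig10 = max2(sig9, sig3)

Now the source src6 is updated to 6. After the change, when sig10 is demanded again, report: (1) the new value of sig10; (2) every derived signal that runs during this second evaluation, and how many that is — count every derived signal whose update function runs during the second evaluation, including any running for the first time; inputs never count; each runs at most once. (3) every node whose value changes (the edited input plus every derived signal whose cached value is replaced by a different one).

Demanding sig10 again yields 2.
5 derived signals run: sig1, sig5, sig8, sig9, sig10.
The nodes whose values change: src6, sig1, sig5, sig8, sig9, sig10.

First demand of the output computes:
  sig1 = sub(-2, 2) = -4
  sig3 = neg(2) = -2
  sig5 = min2(-4, -2) = -4
  sig8 = absv(-4) = 4
  sig9 = absv(4) = 4
  sig10 = max2(4, -2) = 4

After the edit, cleaning proceeds:
  sig1: a read changed (src6 -2->6) — executes, giving 4.
  sig5: a read changed (sig1 -4->4) — executes, giving -2.
  sig8: a read changed (sig5 -4->-2) — executes, giving 2.
  sig9: a read changed (sig8 4->2) — executes, giving 2.
  sig10: a read changed (sig9 4->2) — executes, giving 2.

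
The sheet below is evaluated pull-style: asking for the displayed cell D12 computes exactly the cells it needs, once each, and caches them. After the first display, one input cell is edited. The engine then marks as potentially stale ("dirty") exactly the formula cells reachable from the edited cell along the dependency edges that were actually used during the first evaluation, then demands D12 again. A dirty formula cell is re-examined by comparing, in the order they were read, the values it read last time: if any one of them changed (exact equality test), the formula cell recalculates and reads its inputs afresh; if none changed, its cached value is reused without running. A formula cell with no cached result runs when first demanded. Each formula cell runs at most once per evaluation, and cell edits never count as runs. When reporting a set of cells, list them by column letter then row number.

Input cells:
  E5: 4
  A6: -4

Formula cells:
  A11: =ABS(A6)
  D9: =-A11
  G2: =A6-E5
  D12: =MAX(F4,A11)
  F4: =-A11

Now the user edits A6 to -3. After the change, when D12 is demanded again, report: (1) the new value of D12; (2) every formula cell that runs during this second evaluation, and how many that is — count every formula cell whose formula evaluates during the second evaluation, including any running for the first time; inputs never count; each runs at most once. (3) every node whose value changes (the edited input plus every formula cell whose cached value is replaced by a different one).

Demanding D12 again yields 3.
3 formula cells run: A11, D12, F4.
The nodes whose values change: A6, A11, D12, F4.

First demand of the output computes:
  A11 = ABS(-4) = 4
  F4 = -(4) = -4
  D12 = MAX(-4, 4) = 4

After the edit, cleaning proceeds:
  A11: a read changed (A6 -4->-3) — executes, giving 3.
  F4: a read changed (A11 4->3) — executes, giving -3.
  D12: a read changed (F4 -4->-3; A11 4->3) — executes, giving 3.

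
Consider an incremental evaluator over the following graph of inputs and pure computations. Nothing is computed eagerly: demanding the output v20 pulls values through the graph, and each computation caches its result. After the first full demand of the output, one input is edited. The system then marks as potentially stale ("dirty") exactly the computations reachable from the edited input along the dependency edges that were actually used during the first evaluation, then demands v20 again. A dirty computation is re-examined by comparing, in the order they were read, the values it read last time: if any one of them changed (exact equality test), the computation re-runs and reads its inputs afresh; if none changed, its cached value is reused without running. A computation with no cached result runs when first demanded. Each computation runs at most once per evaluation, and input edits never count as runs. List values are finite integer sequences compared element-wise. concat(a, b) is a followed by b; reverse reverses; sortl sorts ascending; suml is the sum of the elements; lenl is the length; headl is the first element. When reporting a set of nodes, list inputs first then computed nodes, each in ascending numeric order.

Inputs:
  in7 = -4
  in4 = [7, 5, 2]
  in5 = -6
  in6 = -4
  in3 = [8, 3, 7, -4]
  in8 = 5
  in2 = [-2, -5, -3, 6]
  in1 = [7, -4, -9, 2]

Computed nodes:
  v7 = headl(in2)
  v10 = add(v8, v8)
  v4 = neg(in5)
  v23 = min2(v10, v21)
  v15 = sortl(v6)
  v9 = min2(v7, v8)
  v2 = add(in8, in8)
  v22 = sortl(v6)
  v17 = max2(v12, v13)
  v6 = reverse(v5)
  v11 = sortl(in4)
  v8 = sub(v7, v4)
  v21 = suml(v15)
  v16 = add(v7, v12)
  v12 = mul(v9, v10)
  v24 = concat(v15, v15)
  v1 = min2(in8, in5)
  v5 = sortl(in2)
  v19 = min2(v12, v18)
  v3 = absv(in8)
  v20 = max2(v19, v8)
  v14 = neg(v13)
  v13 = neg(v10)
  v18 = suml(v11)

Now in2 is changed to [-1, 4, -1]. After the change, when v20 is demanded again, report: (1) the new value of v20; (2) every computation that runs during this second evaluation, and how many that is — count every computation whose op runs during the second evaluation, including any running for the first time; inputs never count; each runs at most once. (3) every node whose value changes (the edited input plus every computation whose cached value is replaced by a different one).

v20 now evaluates to 14.
Run set: v7, v8, v9, v10, v12, v19, v20 (7 run).
Changed values: in2, v7, v8, v9, v10, v12.

Initial pass — values computed on the first demand:
  v4 = neg(-6) = 6
  v7 = headl([-2, -5, -3, 6]) = -2
  v8 = sub(-2, 6) = -8
  v9 = min2(-2, -8) = -8
  v10 = add(-8, -8) = -16
  v11 = sortl([7, 5, 2]) = [2, 5, 7]
  v12 = mul(-8, -16) = 128
  v18 = suml([2, 5, 7]) = 14
  v19 = min2(128, 14) = 14
  v20 = max2(14, -8) = 14

Second demand — change propagation:
  v7: re-runs because in2 [-2, -5, -3, 6]->[-1, 4, -1]; new result -1.
  v8: re-runs because v7 -2->-1; new result -7.
  v9: re-runs because v7 -2->-1; v8 -8->-7; new result -7.
  v10: re-runs because v8 -8->-7; v8 -8->-7; new result -14.
  v12: re-runs because v9 -8->-7; v10 -16->-14; new result 98.
  v19: re-runs because v12 128->98; new result 14 (unchanged).
  v20: re-runs because v8 -8->-7; new result 14 (unchanged).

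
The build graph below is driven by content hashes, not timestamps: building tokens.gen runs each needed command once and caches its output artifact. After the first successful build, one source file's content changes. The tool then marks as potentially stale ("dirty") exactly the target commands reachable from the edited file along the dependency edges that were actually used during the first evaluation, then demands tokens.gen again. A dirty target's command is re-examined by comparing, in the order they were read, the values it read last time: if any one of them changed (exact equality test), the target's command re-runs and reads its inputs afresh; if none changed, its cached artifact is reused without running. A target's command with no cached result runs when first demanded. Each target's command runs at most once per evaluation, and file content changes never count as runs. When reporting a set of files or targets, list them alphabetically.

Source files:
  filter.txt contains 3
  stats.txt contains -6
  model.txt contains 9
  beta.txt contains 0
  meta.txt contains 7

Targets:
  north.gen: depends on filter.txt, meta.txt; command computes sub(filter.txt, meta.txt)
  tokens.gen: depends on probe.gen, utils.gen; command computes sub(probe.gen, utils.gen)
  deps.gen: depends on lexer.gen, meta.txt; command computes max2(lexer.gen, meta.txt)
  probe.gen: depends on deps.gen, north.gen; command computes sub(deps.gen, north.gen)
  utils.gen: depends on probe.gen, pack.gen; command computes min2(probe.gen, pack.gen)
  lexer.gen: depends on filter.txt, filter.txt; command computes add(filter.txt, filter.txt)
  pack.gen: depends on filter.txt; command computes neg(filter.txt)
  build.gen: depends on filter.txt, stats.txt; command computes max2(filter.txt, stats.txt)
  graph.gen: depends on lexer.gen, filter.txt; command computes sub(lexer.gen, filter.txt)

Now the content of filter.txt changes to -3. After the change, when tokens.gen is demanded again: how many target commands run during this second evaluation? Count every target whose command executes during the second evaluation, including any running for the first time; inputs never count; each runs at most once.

Run set: deps.gen, lexer.gen, north.gen, pack.gen, probe.gen, tokens.gen, utils.gen (7 run).

Initial pass — values computed on the first demand:
  lexer.gen = add(3, 3) = 6
  deps.gen = max2(6, 7) = 7
  north.gen = sub(3, 7) = -4
  pack.gen = neg(3) = -3
  probe.gen = sub(7, -4) = 11
  utils.gen = min2(11, -3) = -3
  tokens.gen = sub(11, -3) = 14

Second demand — change propagation:
  lexer.gen: re-runs because filter.txt 3->-3; filter.txt 3->-3; new result -6.
  deps.gen: re-runs because lexer.gen 6->-6; new result 7 (unchanged).
  north.gen: re-runs because filter.txt 3->-3; new result -10.
  pack.gen: re-runs because filter.txt 3->-3; new result 3.
  probe.gen: re-runs because north.gen -4->-10; new result 17.
  utils.gen: re-runs because probe.gen 11->17; pack.gen -3->3; new result 3.
  tokens.gen: re-runs because probe.gen 11->17; utils.gen -3->3; new result 14 (unchanged).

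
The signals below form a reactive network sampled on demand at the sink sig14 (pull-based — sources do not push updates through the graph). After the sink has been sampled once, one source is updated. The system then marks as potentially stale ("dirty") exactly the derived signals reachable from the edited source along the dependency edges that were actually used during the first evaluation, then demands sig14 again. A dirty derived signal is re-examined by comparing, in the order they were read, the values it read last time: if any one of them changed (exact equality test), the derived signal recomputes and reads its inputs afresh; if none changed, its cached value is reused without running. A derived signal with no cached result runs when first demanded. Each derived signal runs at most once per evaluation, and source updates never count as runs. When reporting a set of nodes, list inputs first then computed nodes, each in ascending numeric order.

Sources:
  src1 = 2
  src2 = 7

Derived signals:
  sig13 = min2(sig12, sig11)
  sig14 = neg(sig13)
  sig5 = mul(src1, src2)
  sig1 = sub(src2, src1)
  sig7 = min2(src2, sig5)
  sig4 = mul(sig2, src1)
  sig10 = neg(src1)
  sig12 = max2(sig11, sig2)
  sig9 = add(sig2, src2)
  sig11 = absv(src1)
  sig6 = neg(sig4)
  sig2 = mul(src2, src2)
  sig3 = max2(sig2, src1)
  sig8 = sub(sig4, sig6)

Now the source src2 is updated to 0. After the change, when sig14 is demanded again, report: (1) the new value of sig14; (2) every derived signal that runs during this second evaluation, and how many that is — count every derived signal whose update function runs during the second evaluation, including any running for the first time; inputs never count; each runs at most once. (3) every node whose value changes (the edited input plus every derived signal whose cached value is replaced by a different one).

Initial pass — values computed on the first demand:
  sig2 = mul(7, 7) = 49
  sig11 = absv(2) = 2
  sig12 = max2(2, 49) = 49
  sig13 = min2(49, 2) = 2
  sig14 = neg(2) = -2

Second demand — change propagation:
  sig2: re-runs because src2 7->0; src2 7->0; new result 0.
  sig12: re-runs because sig2 49->0; new result 2.
  sig13: re-runs because sig12 49->2; new result 2 (unchanged).
  sig14: re-examined; everything it read last time is the same (sig13 unchanged) — cache -2 kept, no run.

The important point: sig13 recomputes to an identical value, and the output ends up unchanged.

sig14 now evaluates to -2.
Run set: sig2, sig12, sig13 (3 run).
Changed values: src2, sig2, sig12.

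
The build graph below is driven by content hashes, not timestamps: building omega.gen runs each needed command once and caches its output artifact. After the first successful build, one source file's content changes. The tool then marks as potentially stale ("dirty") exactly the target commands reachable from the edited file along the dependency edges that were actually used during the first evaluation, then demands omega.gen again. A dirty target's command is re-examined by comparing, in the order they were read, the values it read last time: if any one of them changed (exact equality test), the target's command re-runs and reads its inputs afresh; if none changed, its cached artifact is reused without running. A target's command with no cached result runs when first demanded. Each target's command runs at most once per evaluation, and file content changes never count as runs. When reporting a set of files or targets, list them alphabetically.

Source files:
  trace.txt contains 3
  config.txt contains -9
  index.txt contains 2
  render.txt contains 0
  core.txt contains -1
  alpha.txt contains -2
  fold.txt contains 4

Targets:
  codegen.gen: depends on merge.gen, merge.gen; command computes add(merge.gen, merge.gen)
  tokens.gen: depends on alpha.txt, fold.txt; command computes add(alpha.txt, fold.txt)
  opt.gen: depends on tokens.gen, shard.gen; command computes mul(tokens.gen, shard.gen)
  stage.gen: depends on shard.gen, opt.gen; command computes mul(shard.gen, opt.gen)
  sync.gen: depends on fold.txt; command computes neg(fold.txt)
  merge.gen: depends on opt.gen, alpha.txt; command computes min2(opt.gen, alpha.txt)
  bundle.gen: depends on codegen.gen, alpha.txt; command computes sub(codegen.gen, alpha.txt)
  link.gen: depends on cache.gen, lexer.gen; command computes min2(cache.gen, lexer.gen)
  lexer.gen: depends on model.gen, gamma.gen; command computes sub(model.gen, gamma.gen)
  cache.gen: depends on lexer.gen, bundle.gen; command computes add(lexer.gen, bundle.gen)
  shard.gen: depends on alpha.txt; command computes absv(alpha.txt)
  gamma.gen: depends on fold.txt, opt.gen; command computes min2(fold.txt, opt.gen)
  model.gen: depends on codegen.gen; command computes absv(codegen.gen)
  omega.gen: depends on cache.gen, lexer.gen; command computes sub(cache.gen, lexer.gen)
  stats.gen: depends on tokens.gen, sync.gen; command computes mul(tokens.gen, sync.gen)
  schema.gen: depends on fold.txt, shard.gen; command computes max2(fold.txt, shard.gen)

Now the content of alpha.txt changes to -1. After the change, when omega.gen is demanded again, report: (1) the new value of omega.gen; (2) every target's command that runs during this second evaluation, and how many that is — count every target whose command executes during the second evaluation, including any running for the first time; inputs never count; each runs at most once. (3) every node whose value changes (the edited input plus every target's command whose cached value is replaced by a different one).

Initial pass — values computed on the first demand:
  shard.gen = absv(-2) = 2
  tokens.gen = add(-2, 4) = 2
  opt.gen = mul(2, 2) = 4
  gamma.gen = min2(4, 4) = 4
  merge.gen = min2(4, -2) = -2
  codegen.gen = add(-2, -2) = -4
  bundle.gen = sub(-4, -2) = -2
  model.gen = absv(-4) = 4
  lexer.gen = sub(4, 4) = 0
  cache.gen = add(0, -2) = -2
  omega.gen = sub(-2, 0) = -2

Second demand — change propagation:
  shard.gen: re-runs because alpha.txt -2->-1; new result 1.
  tokens.gen: re-runs because alpha.txt -2->-1; new result 3.
  opt.gen: re-runs because tokens.gen 2->3; shard.gen 2->1; new result 3.
  gamma.gen: re-runs because opt.gen 4->3; new result 3.
  merge.gen: re-runs because opt.gen 4->3; alpha.txt -2->-1; new result -1.
  codegen.gen: re-runs because merge.gen -2->-1; merge.gen -2->-1; new result -2.
  bundle.gen: re-runs because codegen.gen -4->-2; alpha.txt -2->-1; new result -1.
  model.gen: re-runs because codegen.gen -4->-2; new result 2.
  lexer.gen: re-runs because model.gen 4->2; gamma.gen 4->3; new result -1.
  cache.gen: re-runs because lexer.gen 0->-1; bundle.gen -2->-1; new result -2 (unchanged).
  omega.gen: re-runs because lexer.gen 0->-1; new result -1.

omega.gen now evaluates to -1.
Run set: bundle.gen, cache.gen, codegen.gen, gamma.gen, lexer.gen, merge.gen, model.gen, omega.gen, opt.gen, shard.gen, tokens.gen (11 run).
Changed values: alpha.txt, bundle.gen, codegen.gen, gamma.gen, lexer.gen, merge.gen, model.gen, omega.gen, opt.gen, shard.gen, tokens.gen.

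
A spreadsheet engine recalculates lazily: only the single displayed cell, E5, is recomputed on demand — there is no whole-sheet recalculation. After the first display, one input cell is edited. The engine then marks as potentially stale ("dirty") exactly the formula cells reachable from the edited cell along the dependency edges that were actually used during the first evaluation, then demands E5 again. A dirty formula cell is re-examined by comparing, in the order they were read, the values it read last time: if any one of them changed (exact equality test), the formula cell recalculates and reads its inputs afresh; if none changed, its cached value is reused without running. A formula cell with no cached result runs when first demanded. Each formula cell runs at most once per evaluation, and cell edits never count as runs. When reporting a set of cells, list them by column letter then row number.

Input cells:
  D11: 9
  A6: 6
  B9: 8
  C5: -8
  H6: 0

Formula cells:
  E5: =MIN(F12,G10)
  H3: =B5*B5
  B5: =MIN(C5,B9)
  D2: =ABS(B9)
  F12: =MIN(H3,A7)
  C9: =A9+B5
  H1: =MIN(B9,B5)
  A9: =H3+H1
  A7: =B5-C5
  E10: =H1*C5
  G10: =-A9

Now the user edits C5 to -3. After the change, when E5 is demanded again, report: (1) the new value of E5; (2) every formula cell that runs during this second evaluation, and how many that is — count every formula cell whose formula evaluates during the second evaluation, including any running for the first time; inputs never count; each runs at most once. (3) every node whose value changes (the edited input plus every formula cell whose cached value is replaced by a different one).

New value of E5: -6.
Formula cells that run: A7, A9, B5, E5, F12, G10, H1, H3 — 8 in total.
Values that change: A9, B5, C5, E5, G10, H1, H3.

First evaluation (everything demanded from the output):
  B5 = MIN(-8, 8) = -8
  A7 = -8 - -8 = 0
  H1 = MIN(8, -8) = -8
  H3 = -8 * -8 = 64
  A9 = 64 + -8 = 56
  F12 = MIN(64, 0) = 0
  G10 = -(56) = -56
  E5 = MIN(0, -56) = -56

Propagation after the edit:
  B5: runs — C5 -8->-3; result -3.
  A7: runs — B5 -8->-3; C5 -8->-3; result 0 (same value as before).
  H1: runs — B5 -8->-3; result -3.
  H3: runs — B5 -8->-3; B5 -8->-3; result 9.
  A9: runs — H3 64->9; H1 -8->-3; result 6.
  F12: runs — H3 64->9; result 0 (same value as before).
  G10: runs — A9 56->6; result -6.
  E5: runs — G10 -56->-6; result -6.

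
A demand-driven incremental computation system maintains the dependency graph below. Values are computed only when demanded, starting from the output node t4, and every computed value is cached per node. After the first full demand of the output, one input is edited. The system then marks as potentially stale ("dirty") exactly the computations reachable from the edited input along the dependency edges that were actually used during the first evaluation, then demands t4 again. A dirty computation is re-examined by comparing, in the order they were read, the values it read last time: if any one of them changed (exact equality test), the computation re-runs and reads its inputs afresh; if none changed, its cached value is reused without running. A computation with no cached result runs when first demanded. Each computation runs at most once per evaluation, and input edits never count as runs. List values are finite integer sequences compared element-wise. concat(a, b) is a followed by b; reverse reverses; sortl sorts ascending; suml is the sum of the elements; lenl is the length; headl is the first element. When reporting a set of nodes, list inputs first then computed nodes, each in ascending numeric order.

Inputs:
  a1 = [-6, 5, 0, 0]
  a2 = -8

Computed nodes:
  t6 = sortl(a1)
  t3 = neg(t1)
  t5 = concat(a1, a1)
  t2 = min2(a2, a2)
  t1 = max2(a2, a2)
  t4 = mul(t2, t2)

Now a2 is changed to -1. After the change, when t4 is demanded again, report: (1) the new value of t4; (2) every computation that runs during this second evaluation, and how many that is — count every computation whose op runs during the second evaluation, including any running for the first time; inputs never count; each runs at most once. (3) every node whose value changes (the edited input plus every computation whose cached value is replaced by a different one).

New value of t4: 1.
Computations that run: t2, t4 — 2 in total.
Values that change: a2, t2, t4.

First evaluation (everything demanded from the output):
  t2 = min2(-8, -8) = -8
  t4 = mul(-8, -8) = 64

Propagation after the edit:
  t2: runs — a2 -8->-1; a2 -8->-1; result -1.
  t4: runs — t2 -8->-1; t2 -8->-1; result 1.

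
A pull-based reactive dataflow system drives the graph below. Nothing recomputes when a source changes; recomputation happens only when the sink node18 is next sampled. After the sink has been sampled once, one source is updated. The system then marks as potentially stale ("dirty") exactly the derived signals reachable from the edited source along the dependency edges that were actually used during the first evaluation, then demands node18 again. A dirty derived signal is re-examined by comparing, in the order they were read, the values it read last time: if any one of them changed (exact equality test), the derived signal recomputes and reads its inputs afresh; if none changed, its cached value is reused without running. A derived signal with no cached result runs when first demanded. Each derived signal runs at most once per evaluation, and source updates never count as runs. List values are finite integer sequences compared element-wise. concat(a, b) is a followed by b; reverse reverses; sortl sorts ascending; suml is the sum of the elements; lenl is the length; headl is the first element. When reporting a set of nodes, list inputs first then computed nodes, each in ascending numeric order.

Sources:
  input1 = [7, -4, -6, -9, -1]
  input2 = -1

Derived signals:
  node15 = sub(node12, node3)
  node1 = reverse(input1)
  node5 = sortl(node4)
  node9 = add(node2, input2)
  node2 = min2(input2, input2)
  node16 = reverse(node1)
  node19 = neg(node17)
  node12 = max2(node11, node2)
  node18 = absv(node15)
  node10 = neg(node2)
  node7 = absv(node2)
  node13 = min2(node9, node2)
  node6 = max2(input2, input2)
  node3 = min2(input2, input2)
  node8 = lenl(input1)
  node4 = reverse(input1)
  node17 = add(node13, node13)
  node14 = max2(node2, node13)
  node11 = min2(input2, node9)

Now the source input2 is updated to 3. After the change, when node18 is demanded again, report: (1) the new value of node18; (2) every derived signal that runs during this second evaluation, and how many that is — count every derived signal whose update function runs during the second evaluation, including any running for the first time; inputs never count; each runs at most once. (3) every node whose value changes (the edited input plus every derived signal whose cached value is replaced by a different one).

New value of node18: 0.
Derived signals that run: node2, node3, node9, node11, node12, node15 — 6 in total.
Values that change: input2, node2, node3, node9, node11, node12.
Key observation: the change is absorbed at node15 — it re-runs but produces the same value, and the output's value is unchanged.

First evaluation (everything demanded from the output):
  node2 = min2(-1, -1) = -1
  node3 = min2(-1, -1) = -1
  node9 = add(-1, -1) = -2
  node11 = min2(-1, -2) = -2
  node12 = max2(-2, -1) = -1
  node15 = sub(-1, -1) = 0
  node18 = absv(0) = 0

Propagation after the edit:
  node2: runs — input2 -1->3; input2 -1->3; result 3.
  node3: runs — input2 -1->3; input2 -1->3; result 3.
  node9: runs — node2 -1->3; input2 -1->3; result 6.
  node11: runs — input2 -1->3; node9 -2->6; result 3.
  node12: runs — node11 -2->3; node2 -1->3; result 3.
  node15: runs — node12 -1->3; node3 -1->3; result 0 (same value as before).
  node18: checked — values it read are unchanged (node15 unchanged); reused cached 0 without running.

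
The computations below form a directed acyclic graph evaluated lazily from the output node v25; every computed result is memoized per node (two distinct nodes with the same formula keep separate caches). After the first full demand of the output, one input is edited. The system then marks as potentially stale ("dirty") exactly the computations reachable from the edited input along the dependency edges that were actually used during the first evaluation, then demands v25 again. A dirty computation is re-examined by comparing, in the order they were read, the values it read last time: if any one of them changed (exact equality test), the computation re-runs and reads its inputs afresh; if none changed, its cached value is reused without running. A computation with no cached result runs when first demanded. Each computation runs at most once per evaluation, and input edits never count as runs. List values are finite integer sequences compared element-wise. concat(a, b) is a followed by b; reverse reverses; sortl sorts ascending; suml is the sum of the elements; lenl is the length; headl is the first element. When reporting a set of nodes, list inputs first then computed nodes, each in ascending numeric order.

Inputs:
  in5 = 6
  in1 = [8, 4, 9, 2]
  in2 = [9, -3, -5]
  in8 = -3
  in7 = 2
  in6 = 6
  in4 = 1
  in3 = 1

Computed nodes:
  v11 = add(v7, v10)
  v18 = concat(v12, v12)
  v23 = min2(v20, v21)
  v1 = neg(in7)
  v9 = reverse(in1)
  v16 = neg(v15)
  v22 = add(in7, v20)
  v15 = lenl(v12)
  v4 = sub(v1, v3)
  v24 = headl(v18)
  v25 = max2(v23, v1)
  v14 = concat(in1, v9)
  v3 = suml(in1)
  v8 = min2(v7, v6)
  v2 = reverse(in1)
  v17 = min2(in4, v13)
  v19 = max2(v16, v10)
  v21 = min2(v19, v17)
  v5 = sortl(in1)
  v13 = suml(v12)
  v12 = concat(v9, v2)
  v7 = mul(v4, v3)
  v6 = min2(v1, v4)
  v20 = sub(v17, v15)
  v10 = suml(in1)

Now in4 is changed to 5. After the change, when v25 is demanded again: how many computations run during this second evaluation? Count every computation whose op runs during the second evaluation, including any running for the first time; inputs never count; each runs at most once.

5 computations run: v17, v20, v21, v23, v25.

First demand of the output computes:
  v1 = neg(2) = -2
  v2 = reverse([8, 4, 9, 2]) = [2, 9, 4, 8]
  v9 = reverse([8, 4, 9, 2]) = [2, 9, 4, 8]
  v10 = suml([8, 4, 9, 2]) = 23
  v12 = concat([2, 9, 4, 8], [2, 9, 4, 8]) = [2, 9, 4, 8, 2, 9, 4, 8]
  v13 = suml([2, 9, 4, 8, 2, 9, 4, 8]) = 46
  v15 = lenl([2, 9, 4, 8, 2, 9, 4, 8]) = 8
  v16 = neg(8) = -8
  v17 = min2(1, 46) = 1
  v19 = max2(-8, 23) = 23
  v20 = sub(1, 8) = -7
  v21 = min2(23, 1) = 1
  v23 = min2(-7, 1) = -7
  v25 = max2(-7, -2) = -2

After the edit, cleaning proceeds:
  v17: a read changed (in4 1->5) — executes, giving 5.
  v20: a read changed (v17 1->5) — executes, giving -3.
  v21: a read changed (v17 1->5) — executes, giving 5.
  v23: a read changed (v20 -7->-3; v21 1->5) — executes, giving -3.
  v25: a read changed (v23 -7->-3) — executes, giving -2 — identical to its old value.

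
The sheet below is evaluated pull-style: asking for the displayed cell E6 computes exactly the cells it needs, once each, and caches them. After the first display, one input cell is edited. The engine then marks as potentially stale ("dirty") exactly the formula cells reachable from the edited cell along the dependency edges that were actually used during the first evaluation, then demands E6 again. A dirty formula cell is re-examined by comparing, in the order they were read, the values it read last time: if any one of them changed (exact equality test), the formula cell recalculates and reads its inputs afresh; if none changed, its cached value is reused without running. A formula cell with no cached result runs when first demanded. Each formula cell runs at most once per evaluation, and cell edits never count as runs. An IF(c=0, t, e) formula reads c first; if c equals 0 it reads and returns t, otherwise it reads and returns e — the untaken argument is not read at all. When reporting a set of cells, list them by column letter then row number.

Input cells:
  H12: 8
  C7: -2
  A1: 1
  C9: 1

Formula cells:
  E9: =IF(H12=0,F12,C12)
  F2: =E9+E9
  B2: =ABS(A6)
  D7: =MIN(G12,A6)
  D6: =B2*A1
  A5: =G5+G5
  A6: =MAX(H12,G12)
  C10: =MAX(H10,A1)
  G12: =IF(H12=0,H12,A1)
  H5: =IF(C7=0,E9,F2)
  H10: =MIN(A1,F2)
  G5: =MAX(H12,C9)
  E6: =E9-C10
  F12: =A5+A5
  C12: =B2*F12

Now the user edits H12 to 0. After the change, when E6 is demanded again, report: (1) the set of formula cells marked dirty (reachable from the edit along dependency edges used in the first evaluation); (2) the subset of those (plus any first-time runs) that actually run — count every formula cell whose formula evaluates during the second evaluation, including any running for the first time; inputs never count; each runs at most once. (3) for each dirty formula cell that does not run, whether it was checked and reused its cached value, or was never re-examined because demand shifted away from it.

The edit dirties: A5, A6, B2, C10, C12, E6, E9, F2, F12, G5, G12, H10.
7 formula cells run: A5, E6, E9, F2, F12, G5, H10.
Cache hits after checking: C10.
Unvisited dirty nodes (no longer demanded): A6, B2, C12, G12.
Note the branch switch — demand abandons A6, B2, C12, G12, which are never re-examined.

First demand of the output computes:
  G5 = MAX(8, 1) = 8
  A5 = 8 + 8 = 16
  F12 = 16 + 16 = 32
  G12 = IF(H12=0: H12=8 -> else branch A1) = 1
  A6 = MAX(8, 1) = 8
  B2 = ABS(8) = 8
  C12 = 8 * 32 = 256
  E9 = IF(H12=0: H12=8 -> else branch C12) = 256
  F2 = 256 + 256 = 512
  H10 = MIN(1, 512) = 1
  C10 = MAX(1, 1) = 1
  E6 = 256 - 1 = 255

After the edit, cleaning proceeds:
  G5: a read changed (H12 8->0) — executes, giving 1.
  A5: a read changed (G5 8->1; G5 8->1) — executes, giving 2.
  F12: a read changed (A5 16->2; A5 16->2) — executes, giving 4.
  G12: stays stale; no demand reaches it after the flip.
  A6: stays stale; no demand reaches it after the flip.
  B2: stays stale; no demand reaches it after the flip.
  C12: stays stale; no demand reaches it after the flip.
  E9: a read changed (H12 8->0) — executes, giving 4.
  F2: a read changed (E9 256->4; E9 256->4) — executes, giving 8.
  H10: a read changed (F2 512->8) — executes, giving 1 — identical to its old value.
  C10: dirty, but its reads are unchanged (H10 unchanged, A1 unchanged); cached 1 stands.
  E6: a read changed (E9 256->4) — executes, giving 3.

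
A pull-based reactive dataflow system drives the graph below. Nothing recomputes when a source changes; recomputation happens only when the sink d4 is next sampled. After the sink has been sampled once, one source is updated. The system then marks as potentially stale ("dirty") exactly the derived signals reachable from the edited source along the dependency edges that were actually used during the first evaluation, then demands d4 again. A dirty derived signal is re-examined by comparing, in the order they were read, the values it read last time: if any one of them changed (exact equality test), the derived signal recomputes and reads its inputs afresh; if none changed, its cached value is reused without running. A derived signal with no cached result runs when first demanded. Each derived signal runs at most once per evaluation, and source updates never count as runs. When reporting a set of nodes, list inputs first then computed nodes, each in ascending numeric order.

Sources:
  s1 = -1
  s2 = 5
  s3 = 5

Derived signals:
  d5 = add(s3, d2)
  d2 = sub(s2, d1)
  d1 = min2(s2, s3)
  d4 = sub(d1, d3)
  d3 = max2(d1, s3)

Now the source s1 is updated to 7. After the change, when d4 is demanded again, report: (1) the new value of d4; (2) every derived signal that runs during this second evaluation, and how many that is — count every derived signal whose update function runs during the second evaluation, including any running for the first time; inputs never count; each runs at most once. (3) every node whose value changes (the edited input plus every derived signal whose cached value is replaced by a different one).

First evaluation (everything demanded from the output):
  d1 = min2(5, 5) = 5
  d3 = max2(5, 5) = 5
  d4 = sub(5, 5) = 0

Propagation after the edit:
  s1 feeds no computation that the output demands — nothing is marked dirty and nothing runs.

Key observation: s1 is never demanded by the output, so the edit triggers no recomputation at all.

New value of d4: 0.
Derived signals that run: none — 0 in total.
Values that change: s1.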